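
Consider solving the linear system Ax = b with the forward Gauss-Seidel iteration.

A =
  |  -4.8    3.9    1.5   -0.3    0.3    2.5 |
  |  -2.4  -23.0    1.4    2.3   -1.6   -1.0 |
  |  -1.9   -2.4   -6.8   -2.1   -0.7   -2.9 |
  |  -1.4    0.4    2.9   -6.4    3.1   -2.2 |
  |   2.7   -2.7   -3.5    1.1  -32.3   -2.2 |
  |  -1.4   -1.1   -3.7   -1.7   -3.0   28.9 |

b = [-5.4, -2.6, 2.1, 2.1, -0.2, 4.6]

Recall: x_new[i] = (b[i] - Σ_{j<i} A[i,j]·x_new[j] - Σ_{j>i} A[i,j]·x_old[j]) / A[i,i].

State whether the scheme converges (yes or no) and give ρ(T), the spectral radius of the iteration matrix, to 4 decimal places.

yes, ρ = 0.3141

Diagonal D = diag(-4.8, -23, -6.8, -6.4, -32.3, 28.9); L, U strict lower/upper.
T_GS = -(D+L)⁻¹U: row 0 first, T[0,3] = -(-0.3)/(-4.8) = -0.0625; later rows by forward substitution.
  T[0,:] = [+0.0000 +0.8125 +0.3125 -0.0625 +0.0625 +0.5208]
  T[1,:] = [+0.0000 -0.0848 +0.0283 +0.1065 -0.0761 -0.0978]
  T[2,:] = [+0.0000 -0.1971 -0.0973 -0.3290 -0.0936 -0.5375]
  T[3,:] = [+0.0000 -0.2723 -0.1107 -0.1287 +0.4236 -0.7073]
  T[4,:] = [+0.0000 +0.0871 +0.0305 +0.0171 +0.0361 +0.0178]
  T[5,:] = [+0.0000 +0.0039 +0.0004 -0.0469 +0.0168 -0.0871]
|roots of det(T-λI)|: 0.3141, 0.1096, 0.0899, 0.0899, 0.0877, 0.0000.
ρ(T) = max|λ| = 0.3141; 0.3141 < 1 ⇒ converges.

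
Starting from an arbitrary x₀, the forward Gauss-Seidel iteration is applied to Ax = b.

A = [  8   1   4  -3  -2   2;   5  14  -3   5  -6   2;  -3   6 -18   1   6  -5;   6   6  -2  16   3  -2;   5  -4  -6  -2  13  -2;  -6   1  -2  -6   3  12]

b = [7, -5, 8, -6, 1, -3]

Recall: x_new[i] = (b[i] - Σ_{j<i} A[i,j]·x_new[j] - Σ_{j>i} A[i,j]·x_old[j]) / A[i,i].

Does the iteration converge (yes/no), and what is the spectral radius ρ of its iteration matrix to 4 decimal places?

Diagonal D = diag(8, 14, -18, 16, 13, 12); L, U strict lower/upper.
GS T = -(D+L)⁻¹U: row 0 first, T[0,5] = -(2)/(8) = -0.2500; later rows by forward substitution.
  T[0,:] = [+0.0000, -0.1250, -0.5000, +0.3750, +0.2500, -0.2500]
  T[1,:] = [+0.0000, +0.0446, +0.3929, -0.4911, +0.3393, -0.0536]
  T[2,:] = [+0.0000, +0.0357, +0.2143, -0.1706, +0.4048, -0.2540]
  T[3,:] = [+0.0000, +0.0346, +0.0670, +0.0222, -0.3579, +0.2071]
  T[4,:] = [+0.0000, +0.0836, +0.4224, -0.3707, +0.1400, +0.1482]
  T[5,:] = [+0.0000, -0.0639, -0.3191, +0.3037, -0.0498, -0.0964]
|λ(T)| sorted: 0.8227, 0.5617, 0.0558, 0.0558, 0.0149, 0.0000.
ρ = 0.8227; 0.8227 < 1, so it converges for any x₀.

yes, ρ = 0.8227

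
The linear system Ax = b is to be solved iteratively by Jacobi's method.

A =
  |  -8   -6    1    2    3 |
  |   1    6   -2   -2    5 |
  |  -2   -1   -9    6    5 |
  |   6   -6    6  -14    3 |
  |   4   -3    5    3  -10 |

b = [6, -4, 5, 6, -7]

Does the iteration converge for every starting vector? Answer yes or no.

no

A = D + L + U where D = diag(-8, 6, -9, -14, -10).
Jacobi: T = -D⁻¹(L+U), T[0,2] = -(1)/(-8) = +0.1250; T[0,0] = 0.
  T[0,:] = [+0.0000 -0.7500 +0.1250 +0.2500 +0.3750]
  T[1,:] = [-0.1667 +0.0000 +0.3333 +0.3333 -0.8333]
  T[2,:] = [-0.2222 -0.1111 +0.0000 +0.6667 +0.5556]
  T[3,:] = [+0.4286 -0.4286 +0.4286 +0.0000 +0.2143]
  T[4,:] = [+0.4000 -0.3000 +0.5000 +0.3000 +0.0000]
moduli |λ_i(T)| = 1.1544, 0.6239, 0.6239, 0.2700, 0.2310.
ρ(T) = max|λ| = 1.1544; 1.1544 > 1 ⇒ diverges.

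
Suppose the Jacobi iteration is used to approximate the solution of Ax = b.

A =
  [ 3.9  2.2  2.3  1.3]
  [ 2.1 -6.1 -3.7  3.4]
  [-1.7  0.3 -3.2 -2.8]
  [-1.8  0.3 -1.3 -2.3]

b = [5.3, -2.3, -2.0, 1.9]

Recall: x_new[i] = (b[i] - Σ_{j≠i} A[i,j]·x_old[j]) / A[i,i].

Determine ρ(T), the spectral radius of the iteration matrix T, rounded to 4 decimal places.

1.1992

Diagonal D = diag(3.9, -6.1, -3.2, -2.3); L, U strict lower/upper.
Jacobi: T = -D⁻¹(L+U), T[0,3] = -(1.3)/(3.9) = -0.3333; T[0,0] = 0.
  T[0,:] = [+0.0000  -0.5641  -0.5897  -0.3333]
  T[1,:] = [+0.3443  +0.0000  -0.6066  +0.5574]
  T[2,:] = [-0.5312  +0.0938  +0.0000  -0.8750]
  T[3,:] = [-0.7826  +0.1304  -0.5652  +0.0000]
|λ(T)| sorted: 1.1992, 0.8639, 0.5080, 0.5080.
ρ = 1.1992; 1.1992 > 1, so it fails to converge.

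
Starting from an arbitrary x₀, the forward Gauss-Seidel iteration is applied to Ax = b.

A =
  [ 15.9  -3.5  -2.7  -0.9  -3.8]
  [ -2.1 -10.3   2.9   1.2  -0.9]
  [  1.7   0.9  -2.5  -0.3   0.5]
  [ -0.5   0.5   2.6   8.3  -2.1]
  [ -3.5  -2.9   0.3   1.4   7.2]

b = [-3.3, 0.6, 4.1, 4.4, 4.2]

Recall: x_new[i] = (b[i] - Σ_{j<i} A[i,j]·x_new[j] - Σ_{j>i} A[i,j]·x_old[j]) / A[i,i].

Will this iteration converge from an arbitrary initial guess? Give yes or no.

yes

A = D + L + U where D = diag(15.9, -10.3, -2.5, 8.3, 7.2).
T_GS = -(D+L)⁻¹U: row 0 first, T[0,2] = -(-2.7)/(15.9) = +0.1698; later rows by forward substitution.
  T[0,:] = [+0.0000, +0.2201, +0.1698, +0.0566, +0.2390]
  T[1,:] = [+0.0000, -0.0449, +0.2469, +0.1050, -0.1361]
  T[2,:] = [+0.0000, +0.1335, +0.2044, -0.0437, +0.3135]
  T[3,:] = [+0.0000, -0.0259, -0.0687, +0.0108, +0.1774]
  T[4,:] = [+0.0000, +0.0884, +0.1868, +0.0695, +0.0138]
moduli |λ_i(T)| = 0.4238, 0.1684, 0.1684, 0.0761, 0.0000.
ρ = 0.4238; 0.4238 < 1: convergent.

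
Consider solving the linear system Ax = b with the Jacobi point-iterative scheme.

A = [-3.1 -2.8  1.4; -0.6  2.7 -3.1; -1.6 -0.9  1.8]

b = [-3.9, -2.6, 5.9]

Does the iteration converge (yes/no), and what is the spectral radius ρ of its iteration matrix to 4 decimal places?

Split A = D + L + U, D = diag(-3.1, 2.7, 1.8).
Jacobi T = -D⁻¹(L+U): T[2,1] = -(-0.9)/(1.8) = +0.5000; T[2,2] = 0.
  T[0,:] = [+0.0000  -0.9032  +0.4516]
  T[1,:] = [+0.2222  +0.0000  +1.1481]
  T[2,:] = [+0.8889  +0.5000  +0.0000]
eigenvalue magnitudes: 1.2203, 0.8452, 0.8452.
spectral radius ρ = 1.2203; 1.2203 > 1: divergent.

no, ρ = 1.2203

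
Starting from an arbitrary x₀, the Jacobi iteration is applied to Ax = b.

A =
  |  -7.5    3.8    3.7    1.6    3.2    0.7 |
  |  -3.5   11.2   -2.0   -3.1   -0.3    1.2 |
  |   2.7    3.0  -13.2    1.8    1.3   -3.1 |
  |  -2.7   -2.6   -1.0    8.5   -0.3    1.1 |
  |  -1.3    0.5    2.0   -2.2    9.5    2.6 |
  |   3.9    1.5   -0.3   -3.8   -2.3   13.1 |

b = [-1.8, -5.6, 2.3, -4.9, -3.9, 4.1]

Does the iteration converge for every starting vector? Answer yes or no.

yes

Diagonal D = diag(-7.5, 11.2, -13.2, 8.5, 9.5, 13.1); L, U strict lower/upper.
T_J = -D⁻¹(L+U): T[3,5] = -(1.1)/(8.5) = -0.1294; T[3,3] = 0.
  T[0,:] = [+0.0000 +0.5067 +0.4933 +0.2133 +0.4267 +0.0933]
  T[1,:] = [+0.3125 +0.0000 +0.1786 +0.2768 +0.0268 -0.1071]
  T[2,:] = [+0.2045 +0.2273 +0.0000 +0.1364 +0.0985 -0.2348]
  T[3,:] = [+0.3176 +0.3059 +0.1176 +0.0000 +0.0353 -0.1294]
  T[4,:] = [+0.1368 -0.0526 -0.2105 +0.2316 +0.0000 -0.2737]
  T[5,:] = [-0.2977 -0.1145 +0.0229 +0.2901 +0.1756 +0.0000]
|eigenvalues of T|: 0.8823, 0.4498, 0.4498, 0.3280, 0.0239, 0.0239.
ρ = 0.8823; 0.8823 < 1, so it converges for any x₀.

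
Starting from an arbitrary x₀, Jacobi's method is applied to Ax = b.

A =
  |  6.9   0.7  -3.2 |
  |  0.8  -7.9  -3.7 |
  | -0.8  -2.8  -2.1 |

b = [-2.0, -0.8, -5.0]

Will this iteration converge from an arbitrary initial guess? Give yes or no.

yes

Split A = D + L + U, D = diag(6.9, -7.9, -2.1).
Jacobi T = -D⁻¹(L+U): T[2,1] = -(-2.8)/(-2.1) = -1.3333; T[2,2] = 0.
  T[0,:] = [+0.0000 -0.1014 +0.4638]
  T[1,:] = [+0.1013 +0.0000 -0.4684]
  T[2,:] = [-0.3810 -1.3333 +0.0000]
|eigenvalues of T|: 0.7394, 0.5355, 0.2039.
ρ(T) = max|λ| = 0.7394; 0.7394 < 1 ⇒ converges.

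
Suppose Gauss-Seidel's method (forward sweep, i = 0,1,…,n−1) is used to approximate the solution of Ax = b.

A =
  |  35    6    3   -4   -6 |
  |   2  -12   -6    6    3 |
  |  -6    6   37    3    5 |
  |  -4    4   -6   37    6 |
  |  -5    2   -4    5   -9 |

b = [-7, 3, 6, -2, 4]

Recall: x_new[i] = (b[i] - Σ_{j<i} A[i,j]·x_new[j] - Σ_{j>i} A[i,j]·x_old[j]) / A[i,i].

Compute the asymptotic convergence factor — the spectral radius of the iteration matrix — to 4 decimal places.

0.2020

Write A = D+L+U with D = diag(35, -12, 37, 37, -9).
T_GS = -(D+L)⁻¹U: row 0 first, T[0,1] = -(6)/(35) = -0.1714; later rows by forward substitution.
  T[0,:] = [+0.0000 -0.1714 -0.0857 +0.1143 +0.1714]
  T[1,:] = [+0.0000 -0.0286 -0.5143 +0.5190 +0.2786]
  T[2,:] = [+0.0000 -0.0232 +0.0695 -0.1467 -0.1525]
  T[3,:] = [+0.0000 -0.0192 +0.0576 -0.0676 -0.1985]
  T[4,:] = [+0.0000 +0.0885 -0.0656 +0.0795 -0.0758]
|eigenvalues of T|: 0.2020, 0.1677, 0.1677, 0.1102, 0.0000.
spectral radius ρ = 0.2020; 0.2020 < 1, so it converges for any x₀.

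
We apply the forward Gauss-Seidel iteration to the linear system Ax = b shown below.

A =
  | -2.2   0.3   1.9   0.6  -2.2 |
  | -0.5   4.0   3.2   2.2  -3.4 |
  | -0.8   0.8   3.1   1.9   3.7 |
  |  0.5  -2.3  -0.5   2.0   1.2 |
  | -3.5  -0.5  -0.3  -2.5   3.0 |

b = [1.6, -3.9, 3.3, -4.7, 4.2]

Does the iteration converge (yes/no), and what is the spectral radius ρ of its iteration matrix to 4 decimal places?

no, ρ = 1.4789

Let D = diag(-2.2, 4, 3.1, 2, 3); L, U the strict triangles.
Gauss-Seidel: T = -(D+L)⁻¹U, row 0 first, T[0,3] = -(0.6)/(-2.2) = +0.2727; later rows by forward substitution.
  T[0,:] = [+0.0000  +0.1364  +0.8636  +0.2727  -1.0000]
  T[1,:] = [+0.0000  +0.0170  -0.6920  -0.5159  +0.7250]
  T[2,:] = [+0.0000  +0.0308  +0.4015  -0.4094  -1.6387]
  T[3,:] = [+0.0000  -0.0068  -0.9114  -0.7638  +0.0741]
  T[4,:] = [+0.0000  +0.1594  +0.1729  -0.4453  -1.1480]
eigenvalue magnitudes: 1.4789, 0.4173, 0.2754, 0.2754, 0.0000.
ρ(T) = max|λ| = 1.4789; 1.4789 > 1, so it fails to converge.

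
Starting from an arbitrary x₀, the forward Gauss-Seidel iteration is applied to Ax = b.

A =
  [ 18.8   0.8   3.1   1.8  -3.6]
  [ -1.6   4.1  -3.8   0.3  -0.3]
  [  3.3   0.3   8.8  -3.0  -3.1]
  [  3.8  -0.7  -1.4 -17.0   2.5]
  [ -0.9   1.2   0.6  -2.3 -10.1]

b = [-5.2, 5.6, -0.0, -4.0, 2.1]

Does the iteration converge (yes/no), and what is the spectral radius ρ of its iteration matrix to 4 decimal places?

yes, ρ = 0.2370

Let D = diag(18.8, 4.1, 8.8, -17, -10.1); L, U the strict triangles.
Gauss-Seidel: T = -(D+L)⁻¹U, row 0 first, T[0,2] = -(3.1)/(18.8) = -0.1649; later rows by forward substitution.
  T[0,:] = [+0.0000  -0.0426  -0.1649  -0.0957  +0.1915]
  T[1,:] = [+0.0000  -0.0166  +0.8625  -0.1105  +0.1479]
  T[2,:] = [+0.0000  +0.0165  +0.0324  +0.3806  +0.2754]
  T[3,:] = [+0.0000  -0.0102  -0.0750  -0.0482  +0.1611]
  T[4,:] = [+0.0000  +0.0051  +0.1362  +0.0290  -0.0198]
moduli |λ_i(T)| = 0.2370, 0.1787, 0.1787, 0.0233, 0.0000.
spectral radius ρ = 0.2370; 0.2370 < 1 ⇒ converges.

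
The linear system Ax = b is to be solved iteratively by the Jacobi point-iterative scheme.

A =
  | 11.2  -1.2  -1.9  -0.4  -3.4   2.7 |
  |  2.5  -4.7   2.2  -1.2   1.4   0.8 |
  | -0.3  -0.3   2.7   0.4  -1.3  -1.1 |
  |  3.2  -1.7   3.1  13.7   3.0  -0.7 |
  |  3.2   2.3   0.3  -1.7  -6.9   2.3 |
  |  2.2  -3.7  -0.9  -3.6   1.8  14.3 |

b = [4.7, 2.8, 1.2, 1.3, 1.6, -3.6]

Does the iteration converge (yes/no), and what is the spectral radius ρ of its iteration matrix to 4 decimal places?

yes, ρ = 0.8955

A = D + L + U where D = diag(11.2, -4.7, 2.7, 13.7, -6.9, 14.3).
T_J = -D⁻¹(L+U): T[5,4] = -(1.8)/(14.3) = -0.1259; T[5,5] = 0.
  T[0,:] = [+0.0000  +0.1071  +0.1696  +0.0357  +0.3036  -0.2411]
  T[1,:] = [+0.5319  +0.0000  +0.4681  -0.2553  +0.2979  +0.1702]
  T[2,:] = [+0.1111  +0.1111  +0.0000  -0.1481  +0.4815  +0.4074]
  T[3,:] = [-0.2336  +0.1241  -0.2263  +0.0000  -0.2190  +0.0511]
  T[4,:] = [+0.4638  +0.3333  +0.0435  -0.2464  +0.0000  +0.3333]
  T[5,:] = [-0.1538  +0.2587  +0.0629  +0.2517  -0.1259  +0.0000]
eigenvalue magnitudes: 0.8955, 0.4258, 0.4258, 0.2660, 0.2660, 0.2534.
ρ = 0.8955; 0.8955 < 1, so it converges for any x₀.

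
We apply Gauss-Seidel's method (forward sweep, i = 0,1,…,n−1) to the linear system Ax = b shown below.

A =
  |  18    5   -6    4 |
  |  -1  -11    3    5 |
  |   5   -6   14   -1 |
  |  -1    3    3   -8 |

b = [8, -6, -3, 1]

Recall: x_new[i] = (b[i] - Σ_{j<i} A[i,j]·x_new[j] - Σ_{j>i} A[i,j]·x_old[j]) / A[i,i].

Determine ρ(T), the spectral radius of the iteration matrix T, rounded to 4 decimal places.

Diagonal D = diag(18, -11, 14, -8); L, U strict lower/upper.
GS T = -(D+L)⁻¹U: row 0 first, T[0,2] = -(-6)/(18) = +0.3333; later rows by forward substitution.
  T[0,:] = [+0.0000 -0.2778 +0.3333 -0.2222]
  T[1,:] = [+0.0000 +0.0253 +0.2424 +0.4747]
  T[2,:] = [+0.0000 +0.1100 -0.0152 +0.3543]
  T[3,:] = [+0.0000 +0.0855 +0.0436 +0.3387]
|λ(T)| sorted: 0.5081, 0.1505, 0.0088, 0.0000.
spectral radius ρ = 0.5081; 0.5081 < 1, so it converges for any x₀.

0.5081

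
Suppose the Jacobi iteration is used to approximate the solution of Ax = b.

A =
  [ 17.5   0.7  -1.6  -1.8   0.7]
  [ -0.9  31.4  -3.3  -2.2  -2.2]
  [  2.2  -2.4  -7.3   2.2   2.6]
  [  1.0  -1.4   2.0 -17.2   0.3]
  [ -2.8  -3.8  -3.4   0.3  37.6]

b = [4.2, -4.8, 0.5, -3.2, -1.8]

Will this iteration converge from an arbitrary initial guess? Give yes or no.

yes

Split A = D + L + U, D = diag(17.5, 31.4, -7.3, -17.2, 37.6).
Jacobi T = -D⁻¹(L+U): T[3,2] = -(2)/(-17.2) = +0.1163; T[3,3] = 0.
  T[0,:] = [+0.0000 -0.0400 +0.0914 +0.1029 -0.0400]
  T[1,:] = [+0.0287 +0.0000 +0.1051 +0.0701 +0.0701]
  T[2,:] = [+0.3014 -0.3288 +0.0000 +0.3014 +0.3562]
  T[3,:] = [+0.0581 -0.0814 +0.1163 +0.0000 +0.0174]
  T[4,:] = [+0.0745 +0.1011 +0.0904 -0.0080 +0.0000]
|λ(T)| sorted: 0.2370, 0.1922, 0.1922, 0.1054, 0.1054.
ρ = 0.2370; 0.2370 < 1: convergent.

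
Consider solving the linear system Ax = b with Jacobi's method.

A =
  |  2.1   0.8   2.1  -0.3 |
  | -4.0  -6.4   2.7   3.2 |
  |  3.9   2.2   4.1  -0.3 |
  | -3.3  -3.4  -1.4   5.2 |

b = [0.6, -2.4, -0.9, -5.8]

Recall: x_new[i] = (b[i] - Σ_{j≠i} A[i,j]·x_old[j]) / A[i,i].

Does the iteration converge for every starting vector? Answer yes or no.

no

Let D = diag(2.1, -6.4, 4.1, 5.2); L, U the strict triangles.
Jacobi T = -D⁻¹(L+U): T[0,1] = -(0.8)/(2.1) = -0.3810; T[0,0] = 0.
  T[0,:] = [+0.0000 -0.3810 -1.0000 +0.1429]
  T[1,:] = [-0.6250 +0.0000 +0.4219 +0.5000]
  T[2,:] = [-0.9512 -0.5366 +0.0000 +0.0732]
  T[3,:] = [+0.6346 +0.6538 +0.2692 +0.0000]
|λ(T)| sorted: 1.3162, 0.8287, 0.6059, 0.1184.
ρ(T) = max|λ| = 1.3162; 1.3162 > 1 ⇒ diverges.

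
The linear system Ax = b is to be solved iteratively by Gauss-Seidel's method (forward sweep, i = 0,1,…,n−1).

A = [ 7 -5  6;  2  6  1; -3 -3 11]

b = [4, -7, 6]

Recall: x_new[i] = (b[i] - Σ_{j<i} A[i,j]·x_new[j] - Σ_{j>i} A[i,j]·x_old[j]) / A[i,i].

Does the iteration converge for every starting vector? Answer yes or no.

A = D + L + U where D = diag(7, 6, 11).
Gauss-Seidel: T = -(D+L)⁻¹U, row 0 first, T[0,2] = -(6)/(7) = -0.8571; later rows by forward substitution.
  T[0,:] = [+0.0000  +0.7143  -0.8571]
  T[1,:] = [+0.0000  -0.2381  +0.1190]
  T[2,:] = [+0.0000  +0.1299  -0.2013]
|roots of det(T-λI)|: 0.3454, 0.0940, 0.0000.
spectral radius ρ = 0.3454; 0.3454 < 1, so it converges for any x₀.

yes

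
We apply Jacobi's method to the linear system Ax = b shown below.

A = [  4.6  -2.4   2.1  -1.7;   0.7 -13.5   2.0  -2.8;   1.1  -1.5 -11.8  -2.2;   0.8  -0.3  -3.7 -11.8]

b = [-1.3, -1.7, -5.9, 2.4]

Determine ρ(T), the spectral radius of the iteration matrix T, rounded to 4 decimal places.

0.3122

Split A = D + L + U, D = diag(4.6, -13.5, -11.8, -11.8).
Jacobi T = -D⁻¹(L+U): T[1,0] = -(0.7)/(-13.5) = +0.0519; T[1,1] = 0.
  T[0,:] = [+0.0000  +0.5217  -0.4565  +0.3696]
  T[1,:] = [+0.0519  +0.0000  +0.1481  -0.2074]
  T[2,:] = [+0.0932  -0.1271  +0.0000  -0.1864]
  T[3,:] = [+0.0678  -0.0254  -0.3136  +0.0000]
eigenvalue magnitudes: 0.3122, 0.1709, 0.1374, 0.1374.
ρ = 0.3122; 0.3122 < 1: convergent.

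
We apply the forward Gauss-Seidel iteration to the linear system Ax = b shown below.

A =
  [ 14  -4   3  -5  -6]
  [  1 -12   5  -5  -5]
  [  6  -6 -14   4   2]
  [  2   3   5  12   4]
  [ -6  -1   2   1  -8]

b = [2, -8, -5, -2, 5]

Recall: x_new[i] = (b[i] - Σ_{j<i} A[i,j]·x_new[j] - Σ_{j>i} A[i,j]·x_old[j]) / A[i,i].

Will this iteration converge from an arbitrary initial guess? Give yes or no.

yes

Let D = diag(14, -12, -14, 12, -8); L, U the strict triangles.
T_GS = -(D+L)⁻¹U: row 0 first, T[0,4] = -(-6)/(14) = +0.4286; later rows by forward substitution.
  T[0,:] = [+0.0000, +0.2857, -0.2143, +0.3571, +0.4286]
  T[1,:] = [+0.0000, +0.0238, +0.3988, -0.3869, -0.3810]
  T[2,:] = [+0.0000, +0.1122, -0.2628, +0.6046, +0.4898]
  T[3,:] = [+0.0000, -0.1003, +0.0455, -0.2147, -0.5136]
  T[4,:] = [+0.0000, -0.2017, +0.0509, -0.0952, -0.2156]
|λ(T)| sorted: 0.8728, 0.2332, 0.2332, 0.1792, 0.0000.
ρ(T) = max|λ| = 0.8728; 0.8728 < 1, so it converges for any x₀.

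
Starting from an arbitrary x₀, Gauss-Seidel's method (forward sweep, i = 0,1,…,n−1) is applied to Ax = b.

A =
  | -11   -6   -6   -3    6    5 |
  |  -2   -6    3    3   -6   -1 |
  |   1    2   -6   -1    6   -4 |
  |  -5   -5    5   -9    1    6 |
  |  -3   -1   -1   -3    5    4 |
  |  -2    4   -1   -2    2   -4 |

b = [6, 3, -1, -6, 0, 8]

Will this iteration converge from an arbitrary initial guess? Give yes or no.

no

Write A = D+L+U with D = diag(-11, -6, -6, -9, 5, -4).
GS T = -(D+L)⁻¹U: row 0 first, T[0,2] = -(-6)/(-11) = -0.5455; later rows by forward substitution.
  T[0,:] = [+0.0000  -0.5455  -0.5455  -0.2727  +0.5455  +0.4545]
  T[1,:] = [+0.0000  +0.1818  +0.6818  +0.5909  -1.1818  -0.3182]
  T[2,:] = [+0.0000  -0.0303  +0.1364  -0.0152  +0.6970  -0.6970]
  T[3,:] = [+0.0000  +0.1852  +0.0000  -0.1852  +0.8519  +0.2037]
  T[4,:] = [+0.0000  -0.1859  -0.1636  -0.1596  +0.7414  -0.6081]
  T[5,:] = [+0.0000  +0.2766  +0.8386  +0.7439  -1.6840  -0.7771]
eigenvalue magnitudes: 1.3015, 0.9078, 0.9078, 0.1319, 0.0143, 0.0000.
ρ(T) = max|λ| = 1.3015; 1.3015 > 1 ⇒ diverges.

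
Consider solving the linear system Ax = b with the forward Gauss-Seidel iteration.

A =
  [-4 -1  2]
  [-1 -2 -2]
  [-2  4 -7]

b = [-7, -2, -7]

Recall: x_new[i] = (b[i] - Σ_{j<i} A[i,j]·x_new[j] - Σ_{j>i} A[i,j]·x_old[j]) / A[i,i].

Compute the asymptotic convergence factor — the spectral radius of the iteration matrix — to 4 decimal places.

0.6162

Let D = diag(-4, -2, -7); L, U the strict triangles.
GS T = -(D+L)⁻¹U: row 0 first, T[0,2] = -(2)/(-4) = +0.5000; later rows by forward substitution.
  T[0,:] = [+0.0000, -0.2500, +0.5000]
  T[1,:] = [+0.0000, +0.1250, -1.2500]
  T[2,:] = [+0.0000, +0.1429, -0.8571]
|eigenvalues of T|: 0.6162, 0.1159, 0.0000.
ρ(T) = max|λ| = 0.6162; 0.6162 < 1, so it converges for any x₀.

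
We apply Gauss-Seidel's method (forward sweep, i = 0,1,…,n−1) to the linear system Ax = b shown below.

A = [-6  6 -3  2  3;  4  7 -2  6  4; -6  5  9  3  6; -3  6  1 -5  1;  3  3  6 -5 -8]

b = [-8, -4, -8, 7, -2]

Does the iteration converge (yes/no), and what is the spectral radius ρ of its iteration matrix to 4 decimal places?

no, ρ = 1.3330

Diagonal D = diag(-6, 7, 9, -5, -8); L, U strict lower/upper.
GS T = -(D+L)⁻¹U: row 0 first, T[0,1] = -(6)/(-6) = +1.0000; later rows by forward substitution.
  T[0,:] = [+0.0000 +1.0000 -0.5000 +0.3333 +0.5000]
  T[1,:] = [+0.0000 -0.5714 +0.5714 -1.0476 -0.8571]
  T[2,:] = [+0.0000 +0.9841 -0.6508 +0.4709 +0.1429]
  T[3,:] = [+0.0000 -1.0889 +0.8556 -1.3630 -1.1000]
  T[4,:] = [+0.0000 +1.5794 -0.9960 +0.9372 +0.6607]
|eigenvalues of T|: 1.3330, 0.6609, 0.0900, 0.0900, 0.0000.
ρ(T) = max|λ| = 1.3330; 1.3330 > 1 ⇒ diverges.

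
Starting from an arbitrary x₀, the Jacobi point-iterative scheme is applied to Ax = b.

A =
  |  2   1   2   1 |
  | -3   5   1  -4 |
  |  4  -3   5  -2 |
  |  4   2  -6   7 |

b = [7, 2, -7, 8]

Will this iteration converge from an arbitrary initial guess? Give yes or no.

no

A = D + L + U where D = diag(2, 5, 5, 7).
T_J = -D⁻¹(L+U): T[2,0] = -(4)/(5) = -0.8000; T[2,2] = 0.
  T[0,:] = [+0.0000  -0.5000  -1.0000  -0.5000]
  T[1,:] = [+0.6000  +0.0000  -0.2000  +0.8000]
  T[2,:] = [-0.8000  +0.6000  +0.0000  +0.4000]
  T[3,:] = [-0.5714  -0.2857  +0.8571  +0.0000]
moduli |λ_i(T)| = 1.3602, 0.8857, 0.8061, 0.8061.
ρ = 1.3602; 1.3602 > 1: divergent.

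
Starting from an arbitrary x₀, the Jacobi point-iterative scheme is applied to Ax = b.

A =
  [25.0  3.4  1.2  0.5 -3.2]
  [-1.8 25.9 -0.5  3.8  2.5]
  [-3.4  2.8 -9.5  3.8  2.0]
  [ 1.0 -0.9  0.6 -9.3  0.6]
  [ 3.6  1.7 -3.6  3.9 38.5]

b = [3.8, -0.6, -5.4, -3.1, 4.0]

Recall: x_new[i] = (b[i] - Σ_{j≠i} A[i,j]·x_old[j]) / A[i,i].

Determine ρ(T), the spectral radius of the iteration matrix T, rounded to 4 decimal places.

0.3278

A = D + L + U where D = diag(25, 25.9, -9.5, -9.3, 38.5).
T_J = -D⁻¹(L+U): T[3,1] = -(-0.9)/(-9.3) = -0.0968; T[3,3] = 0.
  T[0,:] = [+0.0000  -0.1360  -0.0480  -0.0200  +0.1280]
  T[1,:] = [+0.0695  +0.0000  +0.0193  -0.1467  -0.0965]
  T[2,:] = [-0.3579  +0.2947  +0.0000  +0.4000  +0.2105]
  T[3,:] = [+0.1075  -0.0968  +0.0645  +0.0000  +0.0645]
  T[4,:] = [-0.0935  -0.0442  +0.0935  -0.1013  +0.0000]
|eigenvalues of T|: 0.3278, 0.1456, 0.1456, 0.1212, 0.1212.
ρ = 0.3278; 0.3278 < 1, so it converges for any x₀.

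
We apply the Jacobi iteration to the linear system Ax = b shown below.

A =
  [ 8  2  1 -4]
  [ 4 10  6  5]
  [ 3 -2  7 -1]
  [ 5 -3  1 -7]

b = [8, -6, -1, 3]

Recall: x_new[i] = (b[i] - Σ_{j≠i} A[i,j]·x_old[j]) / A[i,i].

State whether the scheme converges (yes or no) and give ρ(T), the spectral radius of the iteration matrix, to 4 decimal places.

Diagonal D = diag(8, 10, 7, -7); L, U strict lower/upper.
Jacobi T = -D⁻¹(L+U): T[1,3] = -(5)/(10) = -0.5000; T[1,1] = 0.
  T[0,:] = [+0.0000 -0.2500 -0.1250 +0.5000]
  T[1,:] = [-0.4000 +0.0000 -0.6000 -0.5000]
  T[2,:] = [-0.4286 +0.2857 +0.0000 +0.1429]
  T[3,:] = [+0.7143 -0.4286 +0.1429 +0.0000]
|eigenvalues of T|: 0.8331, 0.6546, 0.1578, 0.0208.
ρ = 0.8331; 0.8331 < 1, so it converges for any x₀.

yes, ρ = 0.8331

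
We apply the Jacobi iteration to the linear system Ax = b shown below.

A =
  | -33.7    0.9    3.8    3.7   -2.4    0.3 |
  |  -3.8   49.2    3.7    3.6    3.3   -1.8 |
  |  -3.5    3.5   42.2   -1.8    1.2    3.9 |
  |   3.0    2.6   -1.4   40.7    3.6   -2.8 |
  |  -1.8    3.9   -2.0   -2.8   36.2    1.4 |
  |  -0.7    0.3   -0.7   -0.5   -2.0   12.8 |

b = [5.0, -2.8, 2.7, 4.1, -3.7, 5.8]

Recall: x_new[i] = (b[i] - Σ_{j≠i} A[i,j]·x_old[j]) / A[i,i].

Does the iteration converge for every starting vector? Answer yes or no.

Diagonal D = diag(-33.7, 49.2, 42.2, 40.7, 36.2, 12.8); L, U strict lower/upper.
T_J = -D⁻¹(L+U): T[4,2] = -(-2)/(36.2) = +0.0552; T[4,4] = 0.
  T[0,:] = [+0.0000, +0.0267, +0.1128, +0.1098, -0.0712, +0.0089]
  T[1,:] = [+0.0772, +0.0000, -0.0752, -0.0732, -0.0671, +0.0366]
  T[2,:] = [+0.0829, -0.0829, +0.0000, +0.0427, -0.0284, -0.0924]
  T[3,:] = [-0.0737, -0.0639, +0.0344, +0.0000, -0.0885, +0.0688]
  T[4,:] = [+0.0497, -0.1077, +0.0552, +0.0773, +0.0000, -0.0387]
  T[5,:] = [+0.0547, -0.0234, +0.0547, +0.0391, +0.1562, +0.0000]
|roots of det(T-λI)|: 0.1612, 0.1097, 0.1097, 0.0677, 0.0663, 0.0663.
ρ(T) = max|λ| = 0.1612; 0.1612 < 1 ⇒ converges.

yes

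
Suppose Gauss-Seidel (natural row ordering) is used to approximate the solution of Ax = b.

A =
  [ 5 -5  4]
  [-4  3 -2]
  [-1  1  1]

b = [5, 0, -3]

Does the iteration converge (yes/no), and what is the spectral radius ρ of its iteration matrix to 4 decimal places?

no, ρ = 1.4071

Diagonal D = diag(5, 3, 1); L, U strict lower/upper.
GS T = -(D+L)⁻¹U: row 0 first, T[0,1] = -(-5)/(5) = +1.0000; later rows by forward substitution.
  T[0,:] = [+0.0000, +1.0000, -0.8000]
  T[1,:] = [+0.0000, +1.3333, -0.4000]
  T[2,:] = [+0.0000, -0.3333, -0.4000]
|eigenvalues of T|: 1.4071, 0.4738, 0.0000.
ρ = 1.4071; 1.4071 > 1, so it fails to converge.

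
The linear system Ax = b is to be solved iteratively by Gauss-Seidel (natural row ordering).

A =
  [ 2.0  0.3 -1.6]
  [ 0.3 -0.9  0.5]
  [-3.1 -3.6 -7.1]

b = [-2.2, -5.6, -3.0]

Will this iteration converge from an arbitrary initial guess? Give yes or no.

yes

Let D = diag(2, -0.9, -7.1); L, U the strict triangles.
T_GS = -(D+L)⁻¹U: row 0 first, T[0,1] = -(0.3)/(2) = -0.1500; later rows by forward substitution.
  T[0,:] = [+0.0000 -0.1500 +0.8000]
  T[1,:] = [+0.0000 -0.0500 +0.8222]
  T[2,:] = [+0.0000 +0.0908 -0.7662]
|λ(T)| sorted: 0.8586, 0.0424, 0.0000.
ρ = 0.8586; 0.8586 < 1: convergent.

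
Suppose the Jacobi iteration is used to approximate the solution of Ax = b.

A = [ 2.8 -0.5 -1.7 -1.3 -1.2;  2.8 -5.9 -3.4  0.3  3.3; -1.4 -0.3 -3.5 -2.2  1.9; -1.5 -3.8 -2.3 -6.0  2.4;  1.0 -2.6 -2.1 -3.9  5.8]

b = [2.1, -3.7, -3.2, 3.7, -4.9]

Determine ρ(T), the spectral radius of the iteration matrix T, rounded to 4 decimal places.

A = D + L + U where D = diag(2.8, -5.9, -3.5, -6, 5.8).
Jacobi T = -D⁻¹(L+U): T[3,0] = -(-1.5)/(-6) = -0.2500; T[3,3] = 0.
  T[0,:] = [+0.0000  +0.1786  +0.6071  +0.4643  +0.4286]
  T[1,:] = [+0.4746  +0.0000  -0.5763  +0.0508  +0.5593]
  T[2,:] = [-0.4000  -0.0857  +0.0000  -0.6286  +0.5429]
  T[3,:] = [-0.2500  -0.6333  -0.3833  +0.0000  +0.4000]
  T[4,:] = [-0.1724  +0.4483  +0.3621  +0.6724  +0.0000]
|roots of det(T-λI)|: 1.3166, 0.6896, 0.6896, 0.6009, 0.6009.
ρ = 1.3166; 1.3166 > 1, so it fails to converge.

1.3166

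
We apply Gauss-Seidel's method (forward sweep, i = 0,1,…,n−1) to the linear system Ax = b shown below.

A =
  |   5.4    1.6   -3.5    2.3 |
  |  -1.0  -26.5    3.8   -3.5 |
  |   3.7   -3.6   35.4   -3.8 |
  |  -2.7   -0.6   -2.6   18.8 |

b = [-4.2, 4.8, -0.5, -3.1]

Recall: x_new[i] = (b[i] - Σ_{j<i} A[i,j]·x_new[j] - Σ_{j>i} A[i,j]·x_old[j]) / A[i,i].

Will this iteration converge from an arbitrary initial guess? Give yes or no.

Write A = D+L+U with D = diag(5.4, -26.5, 35.4, 18.8).
T_GS = -(D+L)⁻¹U: row 0 first, T[0,1] = -(1.6)/(5.4) = -0.2963; later rows by forward substitution.
  T[0,:] = [+0.0000 -0.2963 +0.6481 -0.4259]
  T[1,:] = [+0.0000 +0.0112 +0.1189 -0.1160]
  T[2,:] = [+0.0000 +0.0321 -0.0556 +0.1401]
  T[3,:] = [+0.0000 -0.0378 +0.0892 -0.0455]
eigenvalue magnitudes: 0.2017, 0.0570, 0.0570, 0.0000.
spectral radius ρ = 0.2017; 0.2017 < 1: convergent.

yes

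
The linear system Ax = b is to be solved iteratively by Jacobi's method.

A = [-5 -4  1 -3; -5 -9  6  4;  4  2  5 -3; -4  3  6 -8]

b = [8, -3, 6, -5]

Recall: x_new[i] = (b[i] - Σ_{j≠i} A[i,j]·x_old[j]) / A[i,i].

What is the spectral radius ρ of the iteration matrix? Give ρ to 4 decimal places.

A = D + L + U where D = diag(-5, -9, 5, -8).
Jacobi: T = -D⁻¹(L+U), T[3,2] = -(6)/(-8) = +0.7500; T[3,3] = 0.
  T[0,:] = [+0.0000 -0.8000 +0.2000 -0.6000]
  T[1,:] = [-0.5556 +0.0000 +0.6667 +0.4444]
  T[2,:] = [-0.8000 -0.4000 +0.0000 +0.6000]
  T[3,:] = [-0.5000 +0.3750 +0.7500 +0.0000]
moduli |λ_i(T)| = 1.3727, 0.7619, 0.7619, 0.3674.
spectral radius ρ = 1.3727; 1.3727 > 1, so it fails to converge.

1.3727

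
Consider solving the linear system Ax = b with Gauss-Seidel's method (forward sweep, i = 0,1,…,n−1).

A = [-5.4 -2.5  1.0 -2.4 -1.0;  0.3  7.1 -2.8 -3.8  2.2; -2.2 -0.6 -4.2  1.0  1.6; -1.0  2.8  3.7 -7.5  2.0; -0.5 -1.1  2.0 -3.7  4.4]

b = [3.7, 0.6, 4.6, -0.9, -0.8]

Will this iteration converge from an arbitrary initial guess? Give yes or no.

A = D + L + U where D = diag(-5.4, 7.1, -4.2, -7.5, 4.4).
Gauss-Seidel: T = -(D+L)⁻¹U, row 0 first, T[0,3] = -(-2.4)/(-5.4) = -0.4444; later rows by forward substitution.
  T[0,:] = [+0.0000  -0.4630  +0.1852  -0.4444  -0.1852]
  T[1,:] = [+0.0000  +0.0196  +0.3865  +0.5540  -0.3020]
  T[2,:] = [+0.0000  +0.2397  -0.1522  +0.3918  +0.5211]
  T[3,:] = [+0.0000  +0.1873  +0.0445  +0.4593  +0.4357]
  T[4,:] = [+0.0000  +0.0008  +0.2243  +0.2962  +0.0329]
|λ(T)| sorted: 0.8941, 0.5893, 0.0844, 0.0296, 0.0000.
spectral radius ρ = 0.8941; 0.8941 < 1, so it converges for any x₀.

yes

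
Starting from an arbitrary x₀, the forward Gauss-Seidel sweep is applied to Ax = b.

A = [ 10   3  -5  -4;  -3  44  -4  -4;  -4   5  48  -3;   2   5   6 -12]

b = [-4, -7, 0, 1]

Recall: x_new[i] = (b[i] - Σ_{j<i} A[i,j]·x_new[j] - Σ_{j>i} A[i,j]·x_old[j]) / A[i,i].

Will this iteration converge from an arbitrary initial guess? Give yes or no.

Split A = D + L + U, D = diag(10, 44, 48, -12).
Gauss-Seidel: T = -(D+L)⁻¹U, row 0 first, T[0,1] = -(3)/(10) = -0.3000; later rows by forward substitution.
  T[0,:] = [+0.0000 -0.3000 +0.5000 +0.4000]
  T[1,:] = [+0.0000 -0.0205 +0.1250 +0.1182]
  T[2,:] = [+0.0000 -0.0229 +0.0286 +0.0835]
  T[3,:] = [+0.0000 -0.0700 +0.1497 +0.1577]
|λ(T)| sorted: 0.1589, 0.0459, 0.0389, 0.0000.
spectral radius ρ = 0.1589; 0.1589 < 1 ⇒ converges.

yes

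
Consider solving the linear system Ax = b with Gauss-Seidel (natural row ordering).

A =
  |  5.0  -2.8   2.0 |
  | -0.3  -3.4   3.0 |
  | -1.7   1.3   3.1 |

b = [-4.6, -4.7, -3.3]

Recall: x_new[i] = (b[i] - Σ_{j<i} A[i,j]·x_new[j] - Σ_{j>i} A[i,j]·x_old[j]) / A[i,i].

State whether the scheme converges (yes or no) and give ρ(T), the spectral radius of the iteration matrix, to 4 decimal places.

yes, ρ = 0.9414

Write A = D+L+U with D = diag(5, -3.4, 3.1).
T_GS = -(D+L)⁻¹U: row 0 first, T[0,2] = -(2)/(5) = -0.4000; later rows by forward substitution.
  T[0,:] = [+0.0000  +0.5600  -0.4000]
  T[1,:] = [+0.0000  -0.0494  +0.9176]
  T[2,:] = [+0.0000  +0.3278  -0.6042]
|eigenvalues of T|: 0.9414, 0.2878, 0.0000.
ρ = 0.9414; 0.9414 < 1 ⇒ converges.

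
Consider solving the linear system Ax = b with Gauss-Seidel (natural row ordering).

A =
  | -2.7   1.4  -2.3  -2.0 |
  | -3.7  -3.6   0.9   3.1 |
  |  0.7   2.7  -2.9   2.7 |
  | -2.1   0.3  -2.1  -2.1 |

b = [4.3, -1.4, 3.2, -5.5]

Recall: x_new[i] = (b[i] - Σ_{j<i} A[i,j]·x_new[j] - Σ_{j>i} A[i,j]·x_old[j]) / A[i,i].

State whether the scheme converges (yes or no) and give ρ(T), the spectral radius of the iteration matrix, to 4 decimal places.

no, ρ = 1.3744

A = D + L + U where D = diag(-2.7, -3.6, -2.9, -2.1).
T_GS = -(D+L)⁻¹U: row 0 first, T[0,3] = -(-2)/(-2.7) = -0.7407; later rows by forward substitution.
  T[0,:] = [+0.0000  +0.5185  -0.8519  -0.7407]
  T[1,:] = [+0.0000  -0.5329  +1.1255  +1.6224]
  T[2,:] = [+0.0000  -0.3710  +0.8423  +2.2628]
  T[3,:] = [+0.0000  -0.2236  +0.1704  -1.2903]
|eigenvalues of T|: 1.3744, 0.2963, 0.2963, 0.0000.
spectral radius ρ = 1.3744; 1.3744 > 1, so it fails to converge.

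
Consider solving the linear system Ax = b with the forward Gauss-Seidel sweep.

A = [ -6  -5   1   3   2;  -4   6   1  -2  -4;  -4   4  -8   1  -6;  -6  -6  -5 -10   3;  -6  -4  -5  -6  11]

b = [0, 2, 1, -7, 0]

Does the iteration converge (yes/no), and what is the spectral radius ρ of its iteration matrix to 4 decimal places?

no, ρ = 1.2868

Let D = diag(-6, 6, -8, -10, 11); L, U the strict triangles.
GS T = -(D+L)⁻¹U: row 0 first, T[0,2] = -(1)/(-6) = +0.1667; later rows by forward substitution.
  T[0,:] = [+0.0000  -0.8333  +0.1667  +0.5000  +0.3333]
  T[1,:] = [+0.0000  -0.5556  -0.0556  +0.6667  +0.8889]
  T[2,:] = [+0.0000  +0.1389  -0.1111  +0.2083  -0.4722]
  T[3,:] = [+0.0000  +0.7639  -0.0111  -0.8042  -0.1972]
  T[4,:] = [+0.0000  -0.1768  +0.0141  +0.1712  +0.1828]
|roots of det(T-λI)|: 1.2868, 0.1758, 0.1758, 0.0715, 0.0000.
ρ(T) = max|λ| = 1.2868; 1.2868 > 1: divergent.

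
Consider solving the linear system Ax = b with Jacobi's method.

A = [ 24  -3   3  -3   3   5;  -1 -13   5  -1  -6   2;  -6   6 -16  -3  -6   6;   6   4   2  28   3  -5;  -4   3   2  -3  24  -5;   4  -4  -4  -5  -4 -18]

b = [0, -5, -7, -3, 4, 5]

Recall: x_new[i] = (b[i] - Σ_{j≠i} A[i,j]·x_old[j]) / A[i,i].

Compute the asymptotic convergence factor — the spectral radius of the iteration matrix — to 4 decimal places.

Write A = D+L+U with D = diag(24, -13, -16, 28, 24, -18).
Jacobi: T = -D⁻¹(L+U), T[0,1] = -(-3)/(24) = +0.1250; T[0,0] = 0.
  T[0,:] = [+0.0000  +0.1250  -0.1250  +0.1250  -0.1250  -0.2083]
  T[1,:] = [-0.0769  +0.0000  +0.3846  -0.0769  -0.4615  +0.1538]
  T[2,:] = [-0.3750  +0.3750  +0.0000  -0.1875  -0.3750  +0.3750]
  T[3,:] = [-0.2143  -0.1429  -0.0714  +0.0000  -0.1071  +0.1786]
  T[4,:] = [+0.1667  -0.1250  -0.0833  +0.1250  +0.0000  +0.2083]
  T[5,:] = [+0.2222  -0.2222  -0.2222  -0.2778  -0.2222  +0.0000]
|eigenvalues of T|: 0.5525, 0.4679, 0.4282, 0.4282, 0.3266, 0.3266.
spectral radius ρ = 0.5525; 0.5525 < 1: convergent.

0.5525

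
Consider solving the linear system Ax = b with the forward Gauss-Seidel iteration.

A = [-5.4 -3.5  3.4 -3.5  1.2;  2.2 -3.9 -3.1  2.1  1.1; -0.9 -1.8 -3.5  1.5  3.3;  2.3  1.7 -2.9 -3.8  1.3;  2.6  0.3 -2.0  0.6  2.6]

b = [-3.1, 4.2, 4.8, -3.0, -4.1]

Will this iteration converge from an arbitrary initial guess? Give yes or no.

Write A = D+L+U with D = diag(-5.4, -3.9, -3.5, -3.8, 2.6).
T_GS = -(D+L)⁻¹U: row 0 first, T[0,2] = -(3.4)/(-5.4) = +0.6296; later rows by forward substitution.
  T[0,:] = [+0.0000 -0.6481 +0.6296 -0.6481 +0.2222]
  T[1,:] = [+0.0000 -0.3656 -0.4397 +0.1728 +0.4074]
  T[2,:] = [+0.0000 +0.3547 +0.0642 +0.5063 +0.6762]
  T[3,:] = [+0.0000 -0.8266 +0.1354 -0.7014 +0.1428]
  T[4,:] = [+0.0000 +1.1539 -0.5607 +1.1796 +0.2180]
|λ(T)| sorted: 1.1850, 0.6960, 0.6960, 0.1316, 0.0000.
ρ = 1.1850; 1.1850 > 1, so it fails to converge.

no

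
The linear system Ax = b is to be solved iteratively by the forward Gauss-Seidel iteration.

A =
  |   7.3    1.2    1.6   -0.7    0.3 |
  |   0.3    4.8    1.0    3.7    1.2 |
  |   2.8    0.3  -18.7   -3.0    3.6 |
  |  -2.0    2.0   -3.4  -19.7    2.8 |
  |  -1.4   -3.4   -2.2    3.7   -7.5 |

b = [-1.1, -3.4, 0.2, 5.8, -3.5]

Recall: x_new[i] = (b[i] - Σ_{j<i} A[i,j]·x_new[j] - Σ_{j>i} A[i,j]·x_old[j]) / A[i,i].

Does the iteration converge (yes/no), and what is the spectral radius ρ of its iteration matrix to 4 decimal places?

yes, ρ = 0.2347

Let D = diag(7.3, 4.8, -18.7, -19.7, -7.5); L, U the strict triangles.
T_GS = -(D+L)⁻¹U: row 0 first, T[0,4] = -(0.3)/(7.3) = -0.0411; later rows by forward substitution.
  T[0,:] = [+0.0000 -0.1644 -0.2192 +0.0959 -0.0411]
  T[1,:] = [+0.0000 +0.0103 -0.1946 -0.7768 -0.2474]
  T[2,:] = [+0.0000 -0.0244 -0.0359 -0.1585 +0.1824]
  T[3,:] = [+0.0000 +0.0220 +0.0087 -0.0612 +0.0897]
  T[4,:] = [+0.0000 +0.0440 +0.1440 +0.3506 +0.1106]
moduli |λ_i(T)| = 0.2347, 0.1657, 0.0612, 0.0612, 0.0000.
ρ(T) = max|λ| = 0.2347; 0.2347 < 1: convergent.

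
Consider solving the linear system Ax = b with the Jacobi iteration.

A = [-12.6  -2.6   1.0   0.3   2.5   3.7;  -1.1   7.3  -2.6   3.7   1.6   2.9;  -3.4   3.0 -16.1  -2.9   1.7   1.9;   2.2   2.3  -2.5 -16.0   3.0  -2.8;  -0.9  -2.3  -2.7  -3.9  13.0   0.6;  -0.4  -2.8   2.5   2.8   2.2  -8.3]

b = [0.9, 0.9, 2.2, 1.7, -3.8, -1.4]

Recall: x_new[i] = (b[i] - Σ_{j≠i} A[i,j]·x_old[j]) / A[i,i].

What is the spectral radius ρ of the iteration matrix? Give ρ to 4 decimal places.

Split A = D + L + U, D = diag(-12.6, 7.3, -16.1, -16, 13, -8.3).
Jacobi T = -D⁻¹(L+U): T[0,1] = -(-2.6)/(-12.6) = -0.2063; T[0,0] = 0.
  T[0,:] = [+0.0000 -0.2063 +0.0794 +0.0238 +0.1984 +0.2937]
  T[1,:] = [+0.1507 +0.0000 +0.3562 -0.5068 -0.2192 -0.3973]
  T[2,:] = [-0.2112 +0.1863 +0.0000 -0.1801 +0.1056 +0.1180]
  T[3,:] = [+0.1375 +0.1437 -0.1562 +0.0000 +0.1875 -0.1750]
  T[4,:] = [+0.0692 +0.1769 +0.2077 +0.3000 +0.0000 -0.0462]
  T[5,:] = [-0.0482 -0.3373 +0.3012 +0.3373 +0.2651 +0.0000]
|roots of det(T-λI)|: 0.5632, 0.4460, 0.4460, 0.3538, 0.3538, 0.3374.
ρ = 0.5632; 0.5632 < 1 ⇒ converges.

0.5632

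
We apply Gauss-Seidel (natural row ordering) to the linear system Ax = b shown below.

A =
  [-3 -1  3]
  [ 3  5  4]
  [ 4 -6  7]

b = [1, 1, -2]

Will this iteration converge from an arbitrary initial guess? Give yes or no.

no

Let D = diag(-3, 5, 7); L, U the strict triangles.
GS T = -(D+L)⁻¹U: row 0 first, T[0,2] = -(3)/(-3) = +1.0000; later rows by forward substitution.
  T[0,:] = [+0.0000, -0.3333, +1.0000]
  T[1,:] = [+0.0000, +0.2000, -1.4000]
  T[2,:] = [+0.0000, +0.3619, -1.7714]
eigenvalue magnitudes: 1.4676, 0.1038, 0.0000.
ρ = 1.4676; 1.4676 > 1, so it fails to converge.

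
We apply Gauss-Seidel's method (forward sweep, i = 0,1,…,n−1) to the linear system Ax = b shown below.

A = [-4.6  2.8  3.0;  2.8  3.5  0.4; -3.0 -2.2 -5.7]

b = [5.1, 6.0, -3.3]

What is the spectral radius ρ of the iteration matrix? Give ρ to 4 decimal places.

0.6418

Split A = D + L + U, D = diag(-4.6, 3.5, -5.7).
GS T = -(D+L)⁻¹U: row 0 first, T[0,1] = -(2.8)/(-4.6) = +0.6087; later rows by forward substitution.
  T[0,:] = [+0.0000 +0.6087 +0.6522]
  T[1,:] = [+0.0000 -0.4870 -0.6360]
  T[2,:] = [+0.0000 -0.1324 -0.0978]
|eigenvalues of T|: 0.6418, 0.0571, 0.0000.
ρ = 0.6418; 0.6418 < 1, so it converges for any x₀.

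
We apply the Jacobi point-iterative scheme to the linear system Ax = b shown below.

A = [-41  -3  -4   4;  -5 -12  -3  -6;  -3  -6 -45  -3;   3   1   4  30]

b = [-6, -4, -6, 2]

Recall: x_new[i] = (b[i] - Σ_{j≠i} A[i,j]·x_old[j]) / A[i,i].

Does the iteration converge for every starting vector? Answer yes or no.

yes

Let D = diag(-41, -12, -45, 30); L, U the strict triangles.
T_J = -D⁻¹(L+U): T[2,0] = -(-3)/(-45) = -0.0667; T[2,2] = 0.
  T[0,:] = [+0.0000 -0.0732 -0.0976 +0.0976]
  T[1,:] = [-0.4167 +0.0000 -0.2500 -0.5000]
  T[2,:] = [-0.0667 -0.1333 +0.0000 -0.0667]
  T[3,:] = [-0.1000 -0.0333 -0.1333 +0.0000]
eigenvalue magnitudes: 0.3711, 0.2096, 0.2096, 0.0219.
ρ = 0.3711; 0.3711 < 1 ⇒ converges.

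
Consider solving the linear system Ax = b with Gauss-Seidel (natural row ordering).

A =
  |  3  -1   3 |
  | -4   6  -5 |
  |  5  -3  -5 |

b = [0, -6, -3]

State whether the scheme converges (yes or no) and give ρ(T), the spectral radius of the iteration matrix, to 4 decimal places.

no, ρ = 1.1247

Split A = D + L + U, D = diag(3, 6, -5).
Gauss-Seidel: T = -(D+L)⁻¹U, row 0 first, T[0,2] = -(3)/(3) = -1.0000; later rows by forward substitution.
  T[0,:] = [+0.0000 +0.3333 -1.0000]
  T[1,:] = [+0.0000 +0.2222 +0.1667]
  T[2,:] = [+0.0000 +0.2000 -1.1000]
moduli |λ_i(T)| = 1.1247, 0.2470, 0.0000.
spectral radius ρ = 1.1247; 1.1247 > 1: divergent.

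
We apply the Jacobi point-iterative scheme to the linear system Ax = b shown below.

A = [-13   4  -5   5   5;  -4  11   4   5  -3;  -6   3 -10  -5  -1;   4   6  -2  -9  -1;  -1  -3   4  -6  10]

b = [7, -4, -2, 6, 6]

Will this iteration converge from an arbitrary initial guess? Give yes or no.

Let D = diag(-13, 11, -10, -9, 10); L, U the strict triangles.
Jacobi T = -D⁻¹(L+U): T[2,1] = -(3)/(-10) = +0.3000; T[2,2] = 0.
  T[0,:] = [+0.0000 +0.3077 -0.3846 +0.3846 +0.3846]
  T[1,:] = [+0.3636 +0.0000 -0.3636 -0.4545 +0.2727]
  T[2,:] = [-0.6000 +0.3000 +0.0000 -0.5000 -0.1000]
  T[3,:] = [+0.4444 +0.6667 -0.2222 +0.0000 -0.1111]
  T[4,:] = [+0.1000 +0.3000 -0.4000 +0.6000 +0.0000]
|roots of det(T-λI)|: 1.1232, 0.7029, 0.7029, 0.3900, 0.3900.
ρ = 1.1232; 1.1232 > 1, so it fails to converge.

no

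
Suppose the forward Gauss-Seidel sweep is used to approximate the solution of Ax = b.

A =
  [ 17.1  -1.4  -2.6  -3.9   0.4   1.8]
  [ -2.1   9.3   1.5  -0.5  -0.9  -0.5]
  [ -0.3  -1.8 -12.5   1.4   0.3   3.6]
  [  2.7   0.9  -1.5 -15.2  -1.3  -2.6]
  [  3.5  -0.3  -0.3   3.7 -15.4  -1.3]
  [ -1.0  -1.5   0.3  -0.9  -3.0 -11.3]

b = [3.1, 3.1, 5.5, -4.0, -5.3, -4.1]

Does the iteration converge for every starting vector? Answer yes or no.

yes

Write A = D+L+U with D = diag(17.1, 9.3, -12.5, -15.2, -15.4, -11.3).
Gauss-Seidel: T = -(D+L)⁻¹U, row 0 first, T[0,5] = -(1.8)/(17.1) = -0.1053; later rows by forward substitution.
  T[0,:] = [+0.0000 +0.0819 +0.1520 +0.2281 -0.0234 -0.1053]
  T[1,:] = [+0.0000 +0.0185 -0.1270 +0.1053 +0.0915 +0.0300]
  T[2,:] = [+0.0000 -0.0046 +0.0146 +0.0914 +0.0114 +0.2862]
  T[3,:] = [+0.0000 +0.0161 +0.0180 +0.0377 -0.0854 -0.2162]
  T[4,:] = [+0.0000 +0.0222 +0.0411 +0.0571 -0.0278 -0.1664]
  T[5,:] = [+0.0000 -0.0170 -0.0086 -0.0499 +0.0044 +0.0743]
eigenvalue magnitudes: 0.1562, 0.0733, 0.0622, 0.0622, 0.0213, 0.0000.
spectral radius ρ = 0.1562; 0.1562 < 1 ⇒ converges.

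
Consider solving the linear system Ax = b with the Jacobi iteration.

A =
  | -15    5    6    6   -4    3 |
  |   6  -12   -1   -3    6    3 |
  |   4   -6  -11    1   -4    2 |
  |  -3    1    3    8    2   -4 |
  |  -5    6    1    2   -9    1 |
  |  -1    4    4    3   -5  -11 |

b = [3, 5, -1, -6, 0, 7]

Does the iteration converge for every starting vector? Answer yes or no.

no

Diagonal D = diag(-15, -12, -11, 8, -9, -11); L, U strict lower/upper.
Jacobi: T = -D⁻¹(L+U), T[4,3] = -(2)/(-9) = +0.2222; T[4,4] = 0.
  T[0,:] = [+0.0000, +0.3333, +0.4000, +0.4000, -0.2667, +0.2000]
  T[1,:] = [+0.5000, +0.0000, -0.0833, -0.2500, +0.5000, +0.2500]
  T[2,:] = [+0.3636, -0.5455, +0.0000, +0.0909, -0.3636, +0.1818]
  T[3,:] = [+0.3750, -0.1250, -0.3750, +0.0000, -0.2500, +0.5000]
  T[4,:] = [-0.5556, +0.6667, +0.1111, +0.2222, +0.0000, +0.1111]
  T[5,:] = [-0.0909, +0.3636, +0.3636, +0.2727, -0.4545, +0.0000]
|roots of det(T-λI)|: 1.2350, 0.6830, 0.6830, 0.3054, 0.3054, 0.0942.
spectral radius ρ = 1.2350; 1.2350 > 1: divergent.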